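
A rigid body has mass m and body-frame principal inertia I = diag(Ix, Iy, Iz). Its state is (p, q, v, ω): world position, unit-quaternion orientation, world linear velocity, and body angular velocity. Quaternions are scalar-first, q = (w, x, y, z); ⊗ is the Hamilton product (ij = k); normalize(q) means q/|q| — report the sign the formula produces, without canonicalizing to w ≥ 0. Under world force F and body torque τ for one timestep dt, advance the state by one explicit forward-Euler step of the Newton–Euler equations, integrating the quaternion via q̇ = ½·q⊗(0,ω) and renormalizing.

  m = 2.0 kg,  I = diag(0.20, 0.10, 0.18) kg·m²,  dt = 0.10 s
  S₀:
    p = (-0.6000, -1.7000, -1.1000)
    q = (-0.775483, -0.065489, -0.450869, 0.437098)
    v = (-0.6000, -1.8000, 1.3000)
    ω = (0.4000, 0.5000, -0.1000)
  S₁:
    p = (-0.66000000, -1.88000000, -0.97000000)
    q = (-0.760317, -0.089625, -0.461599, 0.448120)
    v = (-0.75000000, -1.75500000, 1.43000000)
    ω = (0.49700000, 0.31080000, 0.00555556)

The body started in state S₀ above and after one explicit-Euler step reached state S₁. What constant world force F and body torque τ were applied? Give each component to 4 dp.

F = (-3.0000, 0.9000, 2.6000)
τ = (0.1900, -0.1900, 0.1700)

Δω = ω₁−ω₀ = (0.09700000, -0.18920000, 0.10555556)
precession coupling = (-0.0040, -0.0008, -0.0200)
I·α + gyro = (0.1900, -0.1900, 0.1700)
Δv = v₁−v₀ = (-0.15000000, 0.04500000, 0.13000000)
m·(v₁−v₀)/dt = (-3.0000, 0.9000, 2.6000)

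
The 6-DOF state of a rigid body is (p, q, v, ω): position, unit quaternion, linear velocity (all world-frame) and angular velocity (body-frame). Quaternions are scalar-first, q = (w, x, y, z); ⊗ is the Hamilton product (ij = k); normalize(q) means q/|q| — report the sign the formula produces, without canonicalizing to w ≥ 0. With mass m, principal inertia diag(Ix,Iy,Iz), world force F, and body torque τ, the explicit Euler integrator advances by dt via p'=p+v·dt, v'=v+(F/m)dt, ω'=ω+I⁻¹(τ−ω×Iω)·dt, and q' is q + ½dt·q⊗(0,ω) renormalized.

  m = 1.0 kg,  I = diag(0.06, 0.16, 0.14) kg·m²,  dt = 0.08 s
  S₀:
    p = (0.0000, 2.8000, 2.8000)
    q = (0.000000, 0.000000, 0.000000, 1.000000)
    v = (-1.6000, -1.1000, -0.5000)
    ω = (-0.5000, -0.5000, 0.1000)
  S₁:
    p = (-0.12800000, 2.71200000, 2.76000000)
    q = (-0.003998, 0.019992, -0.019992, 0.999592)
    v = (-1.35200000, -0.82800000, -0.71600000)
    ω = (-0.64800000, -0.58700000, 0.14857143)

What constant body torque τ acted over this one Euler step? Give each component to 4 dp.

Δω = ω₁−ω₀ = (-0.14800000, -0.08700000, 0.04857143)
gyro term ω₀×Iω₀ = (0.0010, 0.0040, 0.0250)
τ = I·(Δω/dt) + ω₀×(Iω₀) = (-0.1100, -0.1700, 0.1100)

τ = (-0.1100, -0.1700, 0.1100)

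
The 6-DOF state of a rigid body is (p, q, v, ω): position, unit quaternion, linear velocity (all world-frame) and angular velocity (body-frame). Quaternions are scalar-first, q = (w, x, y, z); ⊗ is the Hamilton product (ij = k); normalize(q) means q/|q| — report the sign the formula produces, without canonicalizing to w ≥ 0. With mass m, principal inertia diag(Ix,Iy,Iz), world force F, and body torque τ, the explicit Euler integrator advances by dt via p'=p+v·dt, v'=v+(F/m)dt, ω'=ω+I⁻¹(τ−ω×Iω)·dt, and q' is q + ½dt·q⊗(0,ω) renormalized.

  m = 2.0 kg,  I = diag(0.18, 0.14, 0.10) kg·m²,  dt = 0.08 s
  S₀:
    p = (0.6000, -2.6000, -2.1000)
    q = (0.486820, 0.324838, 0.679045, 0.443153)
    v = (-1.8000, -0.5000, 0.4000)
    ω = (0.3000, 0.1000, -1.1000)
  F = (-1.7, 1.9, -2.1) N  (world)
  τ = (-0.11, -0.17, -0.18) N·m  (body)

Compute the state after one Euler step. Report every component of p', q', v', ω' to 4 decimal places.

angular accel α = (-0.6356, -1.0257, -1.7880)
ω + α·dt = (0.2492, 0.0179, -1.2430)
2q̇ = q⊗(0,ω) = (0.3221124, -0.6452188, 0.5389497, -0.7067317)
q + ½dt·q⊗(0,ω), renormalized = (0.4992, 0.2987, 0.6999, 0.4144)
a = F/m = (-0.8500, 0.9500, -1.0500)
p' = p + v·dt = (0.4560, -2.6400, -2.0680)
v' = v + a·dt = (-1.8680, -0.4240, 0.3160)

p' = (0.4560, -2.6400, -2.0680)
q' = (0.4992, 0.2987, 0.6999, 0.4144)
v' = (-1.8680, -0.4240, 0.3160)
ω' = (0.2492, 0.0179, -1.2430)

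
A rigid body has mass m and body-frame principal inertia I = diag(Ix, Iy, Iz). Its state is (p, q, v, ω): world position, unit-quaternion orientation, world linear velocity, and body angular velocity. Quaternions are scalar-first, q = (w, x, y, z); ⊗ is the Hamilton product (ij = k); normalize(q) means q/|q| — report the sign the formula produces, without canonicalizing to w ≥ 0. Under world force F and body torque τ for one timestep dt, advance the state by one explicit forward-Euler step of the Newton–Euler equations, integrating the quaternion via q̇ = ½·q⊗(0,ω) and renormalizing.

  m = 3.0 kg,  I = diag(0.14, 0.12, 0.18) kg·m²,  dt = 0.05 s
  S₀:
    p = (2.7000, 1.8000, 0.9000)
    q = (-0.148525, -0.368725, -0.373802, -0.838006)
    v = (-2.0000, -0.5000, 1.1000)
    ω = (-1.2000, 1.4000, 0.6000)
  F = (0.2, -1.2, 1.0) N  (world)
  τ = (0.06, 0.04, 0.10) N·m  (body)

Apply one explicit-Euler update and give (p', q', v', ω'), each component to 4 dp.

p + v·dt = (2.6000, 1.7750, 0.9550)
v' = v + a·dt = (-1.9967, -0.5200, 1.1167)
gyro term ω×Iω = (0.0504, 0.0288, 0.0336)
(τ − ω×Iω)/I = (0.0686, 0.0933, 0.3689)
new body rate ω' = (-1.1966, 1.4047, 0.6184)
q⊗(0,ω) = (0.5836564, 1.1271572, 1.0189072, -1.0538924)
q' = normalize(q + ½dt·q⊗(0,ω)) = (-0.1338, -0.3401, -0.3479, -0.8633)

p' = (2.6000, 1.7750, 0.9550)
q' = (-0.1338, -0.3401, -0.3479, -0.8633)
v' = (-1.9967, -0.5200, 1.1167)
ω' = (-1.1966, 1.4047, 0.6184)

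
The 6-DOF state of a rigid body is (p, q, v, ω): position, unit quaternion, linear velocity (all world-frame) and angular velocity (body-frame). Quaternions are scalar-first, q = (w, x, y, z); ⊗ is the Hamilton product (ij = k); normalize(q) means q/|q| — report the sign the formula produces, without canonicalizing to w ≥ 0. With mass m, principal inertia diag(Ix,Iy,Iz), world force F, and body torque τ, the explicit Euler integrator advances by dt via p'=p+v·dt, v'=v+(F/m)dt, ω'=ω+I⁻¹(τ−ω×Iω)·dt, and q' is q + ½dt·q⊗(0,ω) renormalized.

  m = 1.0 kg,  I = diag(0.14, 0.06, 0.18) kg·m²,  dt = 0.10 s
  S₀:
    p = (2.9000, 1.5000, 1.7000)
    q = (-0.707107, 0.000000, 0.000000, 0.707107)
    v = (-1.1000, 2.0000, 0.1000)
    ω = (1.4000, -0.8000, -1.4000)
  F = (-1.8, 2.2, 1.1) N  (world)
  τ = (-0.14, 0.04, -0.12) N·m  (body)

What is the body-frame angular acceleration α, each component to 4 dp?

ω×(Iω) gyroscopic = (0.1344, 0.0784, 0.0896)
angular accel α = (-1.9600, -0.6400, -1.1644)

α = (-1.9600, -0.6400, -1.1644)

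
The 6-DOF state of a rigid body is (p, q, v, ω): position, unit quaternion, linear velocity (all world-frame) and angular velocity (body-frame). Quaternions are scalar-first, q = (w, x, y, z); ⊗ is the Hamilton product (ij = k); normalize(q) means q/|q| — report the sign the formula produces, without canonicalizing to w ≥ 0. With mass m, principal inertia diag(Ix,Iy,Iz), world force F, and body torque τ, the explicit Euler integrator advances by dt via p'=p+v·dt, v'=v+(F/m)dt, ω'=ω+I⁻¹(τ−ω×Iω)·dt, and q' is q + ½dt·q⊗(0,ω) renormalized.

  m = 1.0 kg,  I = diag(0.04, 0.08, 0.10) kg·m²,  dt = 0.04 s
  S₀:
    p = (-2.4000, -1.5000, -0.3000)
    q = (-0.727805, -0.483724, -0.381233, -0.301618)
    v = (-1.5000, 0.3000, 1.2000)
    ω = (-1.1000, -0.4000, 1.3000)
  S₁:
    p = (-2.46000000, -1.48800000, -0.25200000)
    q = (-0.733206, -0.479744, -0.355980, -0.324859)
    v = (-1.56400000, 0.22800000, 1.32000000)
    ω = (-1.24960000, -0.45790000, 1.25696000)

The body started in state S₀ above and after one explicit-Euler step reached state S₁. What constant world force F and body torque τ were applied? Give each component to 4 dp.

rate change Δω = (-0.14960000, -0.05790000, -0.04304000)
ω₀×(Iω₀) = (-0.0104, 0.0858, 0.0176)
applied torque τ = (-0.1600, -0.0300, -0.0900)
Δv = v₁−v₀ = (-0.06400000, -0.07200000, 0.12000000)
applied force F = (-1.6000, -1.8000, 3.0000)

F = (-1.6000, -1.8000, 3.0000)
τ = (-0.1600, -0.0300, -0.0900)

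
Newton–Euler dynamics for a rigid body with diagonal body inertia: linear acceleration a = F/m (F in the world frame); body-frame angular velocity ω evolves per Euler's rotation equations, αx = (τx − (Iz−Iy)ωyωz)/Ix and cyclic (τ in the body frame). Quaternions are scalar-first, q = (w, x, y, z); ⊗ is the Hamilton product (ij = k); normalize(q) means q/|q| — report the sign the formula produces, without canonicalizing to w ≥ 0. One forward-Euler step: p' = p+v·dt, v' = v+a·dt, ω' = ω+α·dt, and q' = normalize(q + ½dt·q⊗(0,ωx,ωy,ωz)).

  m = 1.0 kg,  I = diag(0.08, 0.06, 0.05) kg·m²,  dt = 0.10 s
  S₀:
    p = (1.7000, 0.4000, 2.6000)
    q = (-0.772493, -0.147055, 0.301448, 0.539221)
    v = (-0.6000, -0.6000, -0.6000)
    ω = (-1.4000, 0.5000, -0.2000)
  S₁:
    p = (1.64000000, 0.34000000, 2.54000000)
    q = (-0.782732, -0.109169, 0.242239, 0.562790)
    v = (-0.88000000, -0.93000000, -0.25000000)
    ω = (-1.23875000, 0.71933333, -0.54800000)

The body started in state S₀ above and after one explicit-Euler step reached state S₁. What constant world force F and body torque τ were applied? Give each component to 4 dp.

F = (-2.8000, -3.3000, 3.5000)
τ = (0.1300, 0.1400, -0.1600)

rate change Δω = (0.16125000, 0.21933333, -0.34800000)
ω₀×(Iω₀) = (0.0010, 0.0084, 0.0140)
I·α + gyro = (0.1300, 0.1400, -0.1600)
v₁ − v₀ = (-0.28000000, -0.33000000, 0.35000000)
applied force F = (-2.8000, -3.3000, 3.5000)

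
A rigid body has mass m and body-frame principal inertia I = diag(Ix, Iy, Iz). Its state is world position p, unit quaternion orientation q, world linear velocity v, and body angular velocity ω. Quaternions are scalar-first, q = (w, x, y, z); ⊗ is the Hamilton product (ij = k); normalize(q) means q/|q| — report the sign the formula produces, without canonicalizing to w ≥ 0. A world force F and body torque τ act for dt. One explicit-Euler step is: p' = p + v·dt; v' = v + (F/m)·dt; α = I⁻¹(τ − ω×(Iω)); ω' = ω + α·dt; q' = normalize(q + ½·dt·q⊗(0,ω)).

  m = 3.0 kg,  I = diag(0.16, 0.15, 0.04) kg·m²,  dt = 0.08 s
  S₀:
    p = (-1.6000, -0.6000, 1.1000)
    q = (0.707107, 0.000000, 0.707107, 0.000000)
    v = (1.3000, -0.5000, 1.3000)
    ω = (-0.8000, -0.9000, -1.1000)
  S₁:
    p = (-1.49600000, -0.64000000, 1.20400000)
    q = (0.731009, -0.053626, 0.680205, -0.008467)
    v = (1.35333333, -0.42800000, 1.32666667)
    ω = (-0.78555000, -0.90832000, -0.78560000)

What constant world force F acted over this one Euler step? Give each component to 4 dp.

velocity change Δv = (0.05333333, 0.07200000, 0.02666667)
applied force F = (2.0000, 2.7000, 1.0000)

F = (2.0000, 2.7000, 1.0000)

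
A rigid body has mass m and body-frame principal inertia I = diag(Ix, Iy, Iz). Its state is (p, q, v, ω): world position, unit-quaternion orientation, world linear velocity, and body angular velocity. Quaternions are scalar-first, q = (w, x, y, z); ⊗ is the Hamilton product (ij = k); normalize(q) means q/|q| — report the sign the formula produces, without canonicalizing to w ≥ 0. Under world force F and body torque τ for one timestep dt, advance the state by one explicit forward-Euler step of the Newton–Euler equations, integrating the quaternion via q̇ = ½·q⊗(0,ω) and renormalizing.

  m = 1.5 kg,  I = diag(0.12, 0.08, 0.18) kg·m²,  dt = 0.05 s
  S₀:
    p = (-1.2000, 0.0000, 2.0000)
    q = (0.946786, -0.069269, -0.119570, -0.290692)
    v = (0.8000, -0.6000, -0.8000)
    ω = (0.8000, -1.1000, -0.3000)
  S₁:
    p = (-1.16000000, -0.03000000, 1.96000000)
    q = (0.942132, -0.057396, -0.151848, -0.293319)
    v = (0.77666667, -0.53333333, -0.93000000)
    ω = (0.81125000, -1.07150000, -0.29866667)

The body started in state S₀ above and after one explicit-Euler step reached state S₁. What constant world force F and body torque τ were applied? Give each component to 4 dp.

F = (-0.7000, 2.0000, -3.9000)
τ = (0.0600, 0.0600, 0.0400)

ω₁ − ω₀ = (0.01125000, 0.02850000, 0.00133333)
I·α + gyro = (0.0600, 0.0600, 0.0400)
v₁ − v₀ = (-0.02333333, 0.06666667, -0.13000000)
F = m·Δv/dt = (-0.7000, 2.0000, -3.9000)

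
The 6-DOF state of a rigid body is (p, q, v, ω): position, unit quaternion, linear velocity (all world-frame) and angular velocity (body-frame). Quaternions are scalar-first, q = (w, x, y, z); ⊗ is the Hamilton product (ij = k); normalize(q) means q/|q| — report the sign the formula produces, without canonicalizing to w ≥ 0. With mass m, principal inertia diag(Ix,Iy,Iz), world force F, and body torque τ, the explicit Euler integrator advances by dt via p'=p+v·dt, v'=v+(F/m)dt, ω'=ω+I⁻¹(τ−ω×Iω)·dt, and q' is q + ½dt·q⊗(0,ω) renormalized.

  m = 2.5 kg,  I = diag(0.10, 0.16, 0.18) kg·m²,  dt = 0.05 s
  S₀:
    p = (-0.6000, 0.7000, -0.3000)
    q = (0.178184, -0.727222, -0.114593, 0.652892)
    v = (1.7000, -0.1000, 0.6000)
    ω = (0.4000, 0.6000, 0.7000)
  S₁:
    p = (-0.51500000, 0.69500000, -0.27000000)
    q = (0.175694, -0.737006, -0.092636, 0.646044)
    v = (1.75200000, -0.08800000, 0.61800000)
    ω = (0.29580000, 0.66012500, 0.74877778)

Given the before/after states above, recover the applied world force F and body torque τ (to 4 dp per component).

F = (2.6000, 0.6000, 0.9000)
τ = (-0.2000, 0.1700, 0.1900)

rate change Δω = (-0.10420000, 0.06012500, 0.04877778)
gyro term ω₀×Iω₀ = (0.0084, -0.0224, 0.0144)
I·α + gyro = (-0.2000, 0.1700, 0.1900)
v₁ − v₀ = (0.05200000, 0.01200000, 0.01800000)
m·(v₁−v₀)/dt = (2.6000, 0.6000, 0.9000)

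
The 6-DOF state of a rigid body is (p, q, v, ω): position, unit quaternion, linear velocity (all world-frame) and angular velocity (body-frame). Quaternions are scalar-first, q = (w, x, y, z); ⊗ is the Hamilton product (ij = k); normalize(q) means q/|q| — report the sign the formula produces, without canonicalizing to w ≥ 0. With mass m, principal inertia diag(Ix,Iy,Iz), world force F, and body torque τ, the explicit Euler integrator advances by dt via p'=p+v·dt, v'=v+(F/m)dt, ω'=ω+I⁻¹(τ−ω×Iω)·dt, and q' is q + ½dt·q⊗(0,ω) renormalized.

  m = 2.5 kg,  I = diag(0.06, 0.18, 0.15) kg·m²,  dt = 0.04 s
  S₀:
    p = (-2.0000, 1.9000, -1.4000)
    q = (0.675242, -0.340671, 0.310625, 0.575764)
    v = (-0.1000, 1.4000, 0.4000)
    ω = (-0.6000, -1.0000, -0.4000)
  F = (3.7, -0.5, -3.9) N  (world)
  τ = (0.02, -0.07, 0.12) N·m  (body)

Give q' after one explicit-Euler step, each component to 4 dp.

q⊗(0,ω) = (0.3365280, 0.0463688, -1.1569688, 0.2569492)
updated quaternion q' = (0.6818, -0.3396, 0.2874, 0.5807)

q' = (0.6818, -0.3396, 0.2874, 0.5807)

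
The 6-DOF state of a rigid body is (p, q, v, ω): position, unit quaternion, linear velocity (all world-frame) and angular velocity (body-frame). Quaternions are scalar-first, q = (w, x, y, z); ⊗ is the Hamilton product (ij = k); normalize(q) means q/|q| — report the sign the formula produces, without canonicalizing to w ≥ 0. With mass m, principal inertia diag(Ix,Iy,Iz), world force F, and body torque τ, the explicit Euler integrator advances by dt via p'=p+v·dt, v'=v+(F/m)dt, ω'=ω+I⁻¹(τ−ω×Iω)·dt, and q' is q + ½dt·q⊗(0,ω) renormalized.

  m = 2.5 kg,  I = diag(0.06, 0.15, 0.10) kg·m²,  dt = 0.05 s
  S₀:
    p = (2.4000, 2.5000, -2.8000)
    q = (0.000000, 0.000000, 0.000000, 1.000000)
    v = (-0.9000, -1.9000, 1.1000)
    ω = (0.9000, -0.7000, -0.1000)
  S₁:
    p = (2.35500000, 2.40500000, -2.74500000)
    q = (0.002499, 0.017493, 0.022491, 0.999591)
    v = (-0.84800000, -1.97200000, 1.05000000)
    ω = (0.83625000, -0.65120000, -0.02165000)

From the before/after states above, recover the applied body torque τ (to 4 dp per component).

ω₁ − ω₀ = (-0.06375000, 0.04880000, 0.07835000)
gyro term ω₀×Iω₀ = (-0.0035, 0.0036, -0.0567)
applied torque τ = (-0.0800, 0.1500, 0.1000)

τ = (-0.0800, 0.1500, 0.1000)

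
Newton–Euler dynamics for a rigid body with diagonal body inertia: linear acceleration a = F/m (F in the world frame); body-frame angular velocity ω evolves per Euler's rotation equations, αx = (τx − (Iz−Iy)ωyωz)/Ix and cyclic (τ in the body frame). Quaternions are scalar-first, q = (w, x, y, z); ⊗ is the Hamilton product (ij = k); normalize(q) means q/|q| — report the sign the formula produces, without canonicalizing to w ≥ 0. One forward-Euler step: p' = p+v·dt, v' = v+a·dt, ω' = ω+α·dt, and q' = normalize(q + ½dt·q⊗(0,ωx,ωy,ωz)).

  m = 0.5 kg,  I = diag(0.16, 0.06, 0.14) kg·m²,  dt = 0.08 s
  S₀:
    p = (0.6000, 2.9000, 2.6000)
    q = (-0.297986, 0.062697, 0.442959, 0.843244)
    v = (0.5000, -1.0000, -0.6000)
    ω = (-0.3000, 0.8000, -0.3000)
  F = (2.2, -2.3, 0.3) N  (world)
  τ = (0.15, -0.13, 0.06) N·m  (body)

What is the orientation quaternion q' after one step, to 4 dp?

q⊗(0,ω) = (-0.0825849, -0.7180871, -0.4725529, 0.2724411)
q' = normalize(q + ½dt·q⊗(0,ω)) = (-0.3011, 0.0340, 0.4238, 0.8536)

q' = (-0.3011, 0.0340, 0.4238, 0.8536)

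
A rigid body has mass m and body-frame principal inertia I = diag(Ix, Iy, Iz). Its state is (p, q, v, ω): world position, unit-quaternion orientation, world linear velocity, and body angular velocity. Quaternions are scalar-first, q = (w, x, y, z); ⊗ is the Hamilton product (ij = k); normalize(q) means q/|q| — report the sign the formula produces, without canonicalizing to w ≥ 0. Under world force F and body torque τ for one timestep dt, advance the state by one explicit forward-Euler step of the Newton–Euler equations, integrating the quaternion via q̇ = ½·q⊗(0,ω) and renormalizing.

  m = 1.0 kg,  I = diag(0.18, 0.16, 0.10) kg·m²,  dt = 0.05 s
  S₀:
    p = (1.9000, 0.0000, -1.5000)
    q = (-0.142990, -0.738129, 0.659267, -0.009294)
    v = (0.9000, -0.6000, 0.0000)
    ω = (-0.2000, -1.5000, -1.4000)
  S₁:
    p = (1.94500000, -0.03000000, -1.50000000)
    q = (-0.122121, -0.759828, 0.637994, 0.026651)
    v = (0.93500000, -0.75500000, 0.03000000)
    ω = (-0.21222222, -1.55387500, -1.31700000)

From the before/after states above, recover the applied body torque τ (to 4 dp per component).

Δω = ω₁−ω₀ = (-0.01222222, -0.05387500, 0.08300000)
precession coupling = (-0.1260, 0.0224, -0.0060)
applied torque τ = (-0.1700, -0.1500, 0.1600)

τ = (-0.1700, -0.1500, 0.1600)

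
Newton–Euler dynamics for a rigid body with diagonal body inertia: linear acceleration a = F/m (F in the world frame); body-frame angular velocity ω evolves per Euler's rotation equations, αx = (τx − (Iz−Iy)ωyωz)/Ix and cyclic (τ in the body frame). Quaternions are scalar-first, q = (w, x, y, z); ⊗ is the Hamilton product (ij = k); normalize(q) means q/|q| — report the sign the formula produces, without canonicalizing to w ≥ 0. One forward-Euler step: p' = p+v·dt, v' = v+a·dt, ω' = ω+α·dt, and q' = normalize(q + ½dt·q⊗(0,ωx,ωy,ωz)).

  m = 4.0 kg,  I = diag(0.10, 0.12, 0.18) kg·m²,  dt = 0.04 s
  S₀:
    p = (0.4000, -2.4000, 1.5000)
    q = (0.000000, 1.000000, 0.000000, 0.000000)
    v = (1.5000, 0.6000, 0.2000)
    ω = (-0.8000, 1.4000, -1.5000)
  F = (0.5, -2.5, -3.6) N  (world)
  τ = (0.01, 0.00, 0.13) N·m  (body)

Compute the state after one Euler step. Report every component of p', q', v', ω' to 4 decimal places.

p' = p + v·dt = (0.4600, -2.3760, 1.5080)
v' = v + a·dt = (1.5050, 0.5750, 0.1640)
precession coupling ω×(Iω) = (-0.1260, -0.0960, -0.0224)
(τ − ω×Iω)/I = (1.3600, 0.8000, 0.8467)
ω + α·dt = (-0.7456, 1.4320, -1.4661)
q⊗(0,ω) = (0.8000000, 0.0000000, 1.5000000, 1.4000000)
q' = normalize(q + ½dt·q⊗(0,ω)) = (0.0160, 0.9990, 0.0300, 0.0280)

p' = (0.4600, -2.3760, 1.5080)
q' = (0.0160, 0.9990, 0.0300, 0.0280)
v' = (1.5050, 0.5750, 0.1640)
ω' = (-0.7456, 1.4320, -1.4661)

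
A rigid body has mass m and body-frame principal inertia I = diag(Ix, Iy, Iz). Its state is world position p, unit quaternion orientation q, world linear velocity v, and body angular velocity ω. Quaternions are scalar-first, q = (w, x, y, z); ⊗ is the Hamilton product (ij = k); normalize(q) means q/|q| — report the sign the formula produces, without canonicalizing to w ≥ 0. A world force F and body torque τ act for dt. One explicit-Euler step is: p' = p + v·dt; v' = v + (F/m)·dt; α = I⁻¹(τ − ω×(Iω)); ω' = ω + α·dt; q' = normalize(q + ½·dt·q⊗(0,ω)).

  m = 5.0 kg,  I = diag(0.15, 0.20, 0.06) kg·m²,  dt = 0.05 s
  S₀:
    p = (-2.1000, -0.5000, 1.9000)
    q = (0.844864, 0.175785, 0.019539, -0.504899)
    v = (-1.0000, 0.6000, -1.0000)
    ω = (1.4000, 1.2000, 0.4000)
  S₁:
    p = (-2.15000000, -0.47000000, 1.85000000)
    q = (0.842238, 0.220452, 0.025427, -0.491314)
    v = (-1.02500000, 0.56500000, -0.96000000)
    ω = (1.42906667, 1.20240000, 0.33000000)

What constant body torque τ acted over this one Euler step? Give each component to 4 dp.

τ = (0.0200, 0.0600, 0.0000)

ω₁ − ω₀ = (0.02906667, 0.00240000, -0.07000000)
ω₀×(Iω₀) = (-0.0672, 0.0504, 0.0840)
τ = I·(Δω/dt) + ω₀×(Iω₀) = (0.0200, 0.0600, 0.0000)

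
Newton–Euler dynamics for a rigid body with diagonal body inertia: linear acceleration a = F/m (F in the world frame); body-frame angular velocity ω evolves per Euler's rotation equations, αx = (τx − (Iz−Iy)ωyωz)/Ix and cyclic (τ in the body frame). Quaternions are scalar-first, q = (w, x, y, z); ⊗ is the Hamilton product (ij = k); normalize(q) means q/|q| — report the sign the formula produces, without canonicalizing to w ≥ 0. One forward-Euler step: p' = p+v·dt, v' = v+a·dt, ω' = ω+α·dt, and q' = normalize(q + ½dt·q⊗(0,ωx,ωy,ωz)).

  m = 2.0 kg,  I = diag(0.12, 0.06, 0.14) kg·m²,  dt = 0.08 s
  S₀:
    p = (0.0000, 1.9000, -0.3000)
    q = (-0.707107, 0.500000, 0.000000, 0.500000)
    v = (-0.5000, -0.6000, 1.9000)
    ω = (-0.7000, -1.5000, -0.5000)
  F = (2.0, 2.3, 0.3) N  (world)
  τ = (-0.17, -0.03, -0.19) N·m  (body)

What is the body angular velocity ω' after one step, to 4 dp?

precession coupling ω×(Iω) = (0.0600, -0.0070, -0.0630)
α = I⁻¹(τ − ω×Iω) = (-1.9167, -0.3833, -0.9071)
new body rate ω' = (-0.8533, -1.5307, -0.5726)

ω' = (-0.8533, -1.5307, -0.5726)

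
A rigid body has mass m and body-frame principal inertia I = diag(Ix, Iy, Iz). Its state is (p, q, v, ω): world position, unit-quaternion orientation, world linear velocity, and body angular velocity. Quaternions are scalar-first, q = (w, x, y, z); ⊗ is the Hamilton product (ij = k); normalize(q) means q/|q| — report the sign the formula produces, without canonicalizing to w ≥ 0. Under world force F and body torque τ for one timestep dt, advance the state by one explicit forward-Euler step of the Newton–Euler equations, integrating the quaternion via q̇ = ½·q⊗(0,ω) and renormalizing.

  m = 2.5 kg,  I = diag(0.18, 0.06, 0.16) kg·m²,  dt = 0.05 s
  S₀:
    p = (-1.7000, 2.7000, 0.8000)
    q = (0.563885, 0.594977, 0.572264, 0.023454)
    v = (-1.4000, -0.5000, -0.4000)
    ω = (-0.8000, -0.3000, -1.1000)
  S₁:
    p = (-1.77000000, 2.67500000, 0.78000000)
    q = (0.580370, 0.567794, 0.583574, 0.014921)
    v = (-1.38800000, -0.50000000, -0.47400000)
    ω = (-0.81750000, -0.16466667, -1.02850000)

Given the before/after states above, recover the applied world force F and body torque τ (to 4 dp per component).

Δω = ω₁−ω₀ = (-0.01750000, 0.13533333, 0.07150000)
gyro term ω₀×Iω₀ = (0.0330, 0.0176, -0.0288)
applied torque τ = (-0.0300, 0.1800, 0.2000)
v₁ − v₀ = (0.01200000, 0.00000000, -0.07400000)
applied force F = (0.6000, 0.0000, -3.7000)

F = (0.6000, 0.0000, -3.7000)
τ = (-0.0300, 0.1800, 0.2000)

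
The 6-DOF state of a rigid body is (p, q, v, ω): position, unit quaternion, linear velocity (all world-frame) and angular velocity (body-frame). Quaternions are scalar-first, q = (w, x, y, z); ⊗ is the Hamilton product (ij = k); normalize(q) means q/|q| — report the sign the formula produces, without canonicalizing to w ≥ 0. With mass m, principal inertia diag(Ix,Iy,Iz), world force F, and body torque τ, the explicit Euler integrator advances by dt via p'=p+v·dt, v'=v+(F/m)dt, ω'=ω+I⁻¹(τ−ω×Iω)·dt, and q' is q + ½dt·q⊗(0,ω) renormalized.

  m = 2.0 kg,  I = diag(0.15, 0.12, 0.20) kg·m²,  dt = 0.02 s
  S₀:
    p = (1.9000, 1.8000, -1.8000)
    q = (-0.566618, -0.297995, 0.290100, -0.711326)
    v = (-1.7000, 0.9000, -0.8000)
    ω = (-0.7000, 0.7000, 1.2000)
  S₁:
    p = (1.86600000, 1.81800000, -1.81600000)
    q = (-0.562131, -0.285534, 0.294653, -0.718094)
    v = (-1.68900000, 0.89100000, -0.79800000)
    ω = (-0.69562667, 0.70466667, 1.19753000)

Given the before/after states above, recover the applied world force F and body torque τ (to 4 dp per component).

velocity change Δv = (0.01100000, -0.00900000, 0.00200000)
m·(v₁−v₀)/dt = (1.1000, -0.9000, 0.2000)
Δω = ω₁−ω₀ = (0.00437333, 0.00466667, -0.00247000)
I·α + gyro = (0.1000, 0.0700, -0.0100)

F = (1.1000, -0.9000, 0.2000)
τ = (0.1000, 0.0700, -0.0100)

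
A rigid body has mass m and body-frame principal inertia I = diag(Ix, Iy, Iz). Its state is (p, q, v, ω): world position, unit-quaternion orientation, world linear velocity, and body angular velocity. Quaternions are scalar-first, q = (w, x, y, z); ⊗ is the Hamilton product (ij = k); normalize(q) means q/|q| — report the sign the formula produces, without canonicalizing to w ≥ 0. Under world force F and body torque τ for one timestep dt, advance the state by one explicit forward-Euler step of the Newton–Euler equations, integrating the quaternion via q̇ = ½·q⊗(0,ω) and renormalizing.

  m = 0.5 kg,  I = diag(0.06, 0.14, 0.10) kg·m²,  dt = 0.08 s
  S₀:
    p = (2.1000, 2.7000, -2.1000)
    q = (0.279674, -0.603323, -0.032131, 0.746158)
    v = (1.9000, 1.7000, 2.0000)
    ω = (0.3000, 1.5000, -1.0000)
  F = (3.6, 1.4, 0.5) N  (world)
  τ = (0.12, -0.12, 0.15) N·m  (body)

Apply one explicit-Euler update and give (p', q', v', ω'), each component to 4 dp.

p' = (2.2520, 2.8360, -1.9400)
q' = (0.3178, -0.6417, -0.0304, 0.6973)
v' = (2.4760, 1.9240, 2.0800)
ω' = (0.3800, 1.4246, -0.9088)

linear accel F/m = (7.2000, 2.8000, 1.0000)
p' = p + v·dt = (2.2520, 2.8360, -1.9400)
new velocity v' = (2.4760, 1.9240, 2.0800)
(τ − ω×Iω)/I = (1.0000, -0.9429, 1.1400)
ω + α·dt = (0.3800, 1.4246, -0.9088)
Hamilton product q⊗(0,ω) = (0.9753514, -1.0032038, 0.0400354, -1.1750192)
q' = normalize(q + ½dt·q⊗(0,ω)) = (0.3178, -0.6417, -0.0304, 0.6973)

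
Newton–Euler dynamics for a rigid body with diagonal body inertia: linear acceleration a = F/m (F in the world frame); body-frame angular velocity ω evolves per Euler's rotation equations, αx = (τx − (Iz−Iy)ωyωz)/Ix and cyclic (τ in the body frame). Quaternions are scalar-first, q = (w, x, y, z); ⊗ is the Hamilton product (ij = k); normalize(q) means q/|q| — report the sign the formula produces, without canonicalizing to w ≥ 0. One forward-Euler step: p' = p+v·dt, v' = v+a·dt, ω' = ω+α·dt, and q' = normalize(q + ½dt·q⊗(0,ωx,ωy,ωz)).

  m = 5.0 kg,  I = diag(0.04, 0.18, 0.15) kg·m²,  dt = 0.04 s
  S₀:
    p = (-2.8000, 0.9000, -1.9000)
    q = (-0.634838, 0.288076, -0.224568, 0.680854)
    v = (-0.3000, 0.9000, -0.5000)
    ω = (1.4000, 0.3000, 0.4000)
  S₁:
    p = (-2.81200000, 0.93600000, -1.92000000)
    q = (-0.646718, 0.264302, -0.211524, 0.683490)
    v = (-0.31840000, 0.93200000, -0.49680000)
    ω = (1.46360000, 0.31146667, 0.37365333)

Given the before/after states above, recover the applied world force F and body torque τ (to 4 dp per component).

v₁ − v₀ = (-0.01840000, 0.03200000, 0.00320000)
applied force F = (-2.3000, 4.0000, 0.4000)
rate change Δω = (0.06360000, 0.01146667, -0.02634667)
applied torque τ = (0.0600, -0.0100, -0.0400)

F = (-2.3000, 4.0000, 0.4000)
τ = (0.0600, -0.0100, -0.0400)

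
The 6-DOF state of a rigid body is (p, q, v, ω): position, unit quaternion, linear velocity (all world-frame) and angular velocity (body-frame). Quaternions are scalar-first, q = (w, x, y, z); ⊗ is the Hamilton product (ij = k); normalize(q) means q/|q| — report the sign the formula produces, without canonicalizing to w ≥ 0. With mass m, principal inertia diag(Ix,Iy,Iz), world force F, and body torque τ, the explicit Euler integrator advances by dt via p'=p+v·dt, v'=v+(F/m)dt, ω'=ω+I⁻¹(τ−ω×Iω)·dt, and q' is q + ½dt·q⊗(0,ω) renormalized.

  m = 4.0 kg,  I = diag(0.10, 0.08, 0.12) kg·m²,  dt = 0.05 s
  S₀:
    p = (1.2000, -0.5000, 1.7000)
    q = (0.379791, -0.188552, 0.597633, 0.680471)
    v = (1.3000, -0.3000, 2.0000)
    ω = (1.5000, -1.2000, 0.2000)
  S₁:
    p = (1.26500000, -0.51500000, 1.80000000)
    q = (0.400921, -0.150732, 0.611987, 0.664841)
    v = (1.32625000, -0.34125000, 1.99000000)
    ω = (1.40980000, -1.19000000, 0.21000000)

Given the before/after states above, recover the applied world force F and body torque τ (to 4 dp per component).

F = (2.1000, -3.3000, -0.8000)
τ = (-0.1900, 0.0100, 0.0600)

v₁ − v₀ = (0.02625000, -0.04125000, -0.01000000)
applied force F = (2.1000, -3.3000, -0.8000)
rate change Δω = (-0.09020000, 0.01000000, 0.01000000)
gyro term ω₀×Iω₀ = (-0.0096, -0.0060, 0.0360)
applied torque τ = (-0.1900, 0.0100, 0.0600)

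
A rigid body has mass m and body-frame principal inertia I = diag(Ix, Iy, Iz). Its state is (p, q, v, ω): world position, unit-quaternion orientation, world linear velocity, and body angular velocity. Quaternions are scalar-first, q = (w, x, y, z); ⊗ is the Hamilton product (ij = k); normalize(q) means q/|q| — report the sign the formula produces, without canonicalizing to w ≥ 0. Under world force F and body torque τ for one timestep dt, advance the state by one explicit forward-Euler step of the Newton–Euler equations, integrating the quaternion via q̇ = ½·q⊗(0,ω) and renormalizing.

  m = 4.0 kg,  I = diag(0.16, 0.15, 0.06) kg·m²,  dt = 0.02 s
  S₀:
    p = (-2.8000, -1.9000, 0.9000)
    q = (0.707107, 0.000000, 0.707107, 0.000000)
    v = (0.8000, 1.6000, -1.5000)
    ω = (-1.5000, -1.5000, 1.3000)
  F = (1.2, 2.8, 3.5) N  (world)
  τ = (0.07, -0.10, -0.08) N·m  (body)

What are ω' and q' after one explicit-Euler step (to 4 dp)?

ω' = (-1.5132, -1.4873, 1.2808)
q' = (0.7175, -0.0014, 0.6963, 0.0198)

(τ − ω×Iω)/I = (-0.6594, 0.6333, -0.9583)
new body rate ω' = (-1.5132, -1.4873, 1.2808)
Hamilton product q⊗(0,ω) = (1.0606605, -0.1414214, -1.0606605, 1.9798996)
q' = normalize(q + ½dt·q⊗(0,ω)) = (0.7175, -0.0014, 0.6963, 0.0198)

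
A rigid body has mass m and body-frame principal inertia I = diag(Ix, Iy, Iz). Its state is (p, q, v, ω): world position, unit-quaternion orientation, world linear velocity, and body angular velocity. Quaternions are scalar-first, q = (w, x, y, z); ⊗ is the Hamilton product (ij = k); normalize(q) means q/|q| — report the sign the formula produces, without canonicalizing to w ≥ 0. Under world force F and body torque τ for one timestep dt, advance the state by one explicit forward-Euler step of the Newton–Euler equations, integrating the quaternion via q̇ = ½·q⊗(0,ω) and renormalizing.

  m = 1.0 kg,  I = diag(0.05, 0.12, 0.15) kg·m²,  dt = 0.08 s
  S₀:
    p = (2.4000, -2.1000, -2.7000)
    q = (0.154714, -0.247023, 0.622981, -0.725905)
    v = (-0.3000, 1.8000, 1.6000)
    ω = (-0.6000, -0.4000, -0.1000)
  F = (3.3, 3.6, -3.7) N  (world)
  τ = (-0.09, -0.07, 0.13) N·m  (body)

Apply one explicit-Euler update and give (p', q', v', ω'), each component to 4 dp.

p' = (2.3760, -1.9560, -2.5720)
q' = (0.1558, -0.2647, 0.6367, -0.7073)
v' = (-0.0360, 2.0880, 1.3040)
ω' = (-0.7459, -0.4427, -0.0396)

α = I⁻¹(τ − ω×Iω) = (-1.8240, -0.5333, 0.7547)
new body rate ω' = (-0.7459, -0.4427, -0.0396)
2q̇ = q⊗(0,ω) = (0.0283881, -0.4454885, 0.3489551, 0.4571264)
q' = normalize(q + ½dt·q⊗(0,ω)) = (0.1558, -0.2647, 0.6367, -0.7073)
a = F/m = (3.3000, 3.6000, -3.7000)
new position p' = (2.3760, -1.9560, -2.5720)
new velocity v' = (-0.0360, 2.0880, 1.3040)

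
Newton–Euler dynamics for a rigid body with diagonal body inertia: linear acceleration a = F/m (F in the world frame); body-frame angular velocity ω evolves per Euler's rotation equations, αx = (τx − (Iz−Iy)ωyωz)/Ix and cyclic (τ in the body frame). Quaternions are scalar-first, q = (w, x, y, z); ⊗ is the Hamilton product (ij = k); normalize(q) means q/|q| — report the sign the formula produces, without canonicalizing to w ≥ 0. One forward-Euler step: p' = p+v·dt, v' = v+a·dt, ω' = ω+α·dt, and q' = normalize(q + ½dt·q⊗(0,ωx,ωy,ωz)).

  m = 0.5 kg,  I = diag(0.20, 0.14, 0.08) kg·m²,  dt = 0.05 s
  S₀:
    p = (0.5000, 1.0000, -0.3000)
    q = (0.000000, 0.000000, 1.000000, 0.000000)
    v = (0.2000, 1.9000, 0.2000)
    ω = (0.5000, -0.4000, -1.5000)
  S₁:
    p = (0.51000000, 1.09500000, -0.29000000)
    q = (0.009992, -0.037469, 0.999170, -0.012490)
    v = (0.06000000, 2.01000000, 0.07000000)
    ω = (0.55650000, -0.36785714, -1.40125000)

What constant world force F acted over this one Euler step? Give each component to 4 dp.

F = (-1.4000, 1.1000, -1.3000)

velocity change Δv = (-0.14000000, 0.11000000, -0.13000000)
applied force F = (-1.4000, 1.1000, -1.3000)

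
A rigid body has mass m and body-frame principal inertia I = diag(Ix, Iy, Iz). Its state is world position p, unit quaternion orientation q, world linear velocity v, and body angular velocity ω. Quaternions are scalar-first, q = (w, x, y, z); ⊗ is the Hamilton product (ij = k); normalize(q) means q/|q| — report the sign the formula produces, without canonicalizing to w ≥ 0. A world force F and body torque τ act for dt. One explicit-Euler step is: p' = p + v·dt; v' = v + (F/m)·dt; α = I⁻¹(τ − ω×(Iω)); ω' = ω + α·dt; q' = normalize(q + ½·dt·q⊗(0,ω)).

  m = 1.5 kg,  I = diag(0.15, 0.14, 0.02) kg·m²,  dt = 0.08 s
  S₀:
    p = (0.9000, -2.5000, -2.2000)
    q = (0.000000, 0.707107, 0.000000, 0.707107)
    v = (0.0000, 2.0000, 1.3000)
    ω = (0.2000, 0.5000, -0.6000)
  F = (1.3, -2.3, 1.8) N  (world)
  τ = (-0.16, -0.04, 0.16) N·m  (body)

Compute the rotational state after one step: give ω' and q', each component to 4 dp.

ω' = (0.0955, 0.4861, 0.0440)
q' = (0.0113, 0.6926, 0.0226, 0.7209)

α = I⁻¹(τ − ω×Iω) = (-1.3067, -0.1743, 8.0500)
ω' = ω + α·dt = (0.0955, 0.4861, 0.0440)
q⊗(0,ω) = (0.2828428, -0.3535535, 0.5656856, 0.3535535)
q + ½dt·q⊗(0,ω), renormalized = (0.0113, 0.6926, 0.0226, 0.7209)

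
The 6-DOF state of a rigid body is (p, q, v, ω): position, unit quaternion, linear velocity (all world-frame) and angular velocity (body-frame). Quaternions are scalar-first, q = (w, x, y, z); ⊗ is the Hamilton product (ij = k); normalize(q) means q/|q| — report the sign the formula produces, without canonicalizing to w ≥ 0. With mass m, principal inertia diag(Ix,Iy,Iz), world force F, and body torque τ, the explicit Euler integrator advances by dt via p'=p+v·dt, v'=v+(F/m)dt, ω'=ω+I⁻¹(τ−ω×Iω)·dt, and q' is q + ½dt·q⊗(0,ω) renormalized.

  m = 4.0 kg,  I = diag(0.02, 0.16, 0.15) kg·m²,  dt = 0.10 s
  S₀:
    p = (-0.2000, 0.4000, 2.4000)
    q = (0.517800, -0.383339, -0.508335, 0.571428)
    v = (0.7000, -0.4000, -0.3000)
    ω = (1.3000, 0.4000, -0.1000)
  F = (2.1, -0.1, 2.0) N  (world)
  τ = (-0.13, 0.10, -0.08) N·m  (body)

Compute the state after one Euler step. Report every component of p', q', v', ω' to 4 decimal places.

linear accel F/m = (0.5250, -0.0250, 0.5000)
new position p' = (-0.1300, 0.3600, 2.3700)
v + (F/m)dt = (0.7525, -0.4025, -0.2500)
angular accel α = (-6.5200, 0.5194, -1.0187)
ω + α·dt = (0.6480, 0.4519, -0.2019)
Hamilton product q⊗(0,ω) = (0.7588175, 0.4954023, 0.9116425, 0.4557199)
q + ½dt·q⊗(0,ω), renormalized = (0.5545, -0.3577, -0.4617, 0.5928)

p' = (-0.1300, 0.3600, 2.3700)
q' = (0.5545, -0.3577, -0.4617, 0.5928)
v' = (0.7525, -0.4025, -0.2500)
ω' = (0.6480, 0.4519, -0.2019)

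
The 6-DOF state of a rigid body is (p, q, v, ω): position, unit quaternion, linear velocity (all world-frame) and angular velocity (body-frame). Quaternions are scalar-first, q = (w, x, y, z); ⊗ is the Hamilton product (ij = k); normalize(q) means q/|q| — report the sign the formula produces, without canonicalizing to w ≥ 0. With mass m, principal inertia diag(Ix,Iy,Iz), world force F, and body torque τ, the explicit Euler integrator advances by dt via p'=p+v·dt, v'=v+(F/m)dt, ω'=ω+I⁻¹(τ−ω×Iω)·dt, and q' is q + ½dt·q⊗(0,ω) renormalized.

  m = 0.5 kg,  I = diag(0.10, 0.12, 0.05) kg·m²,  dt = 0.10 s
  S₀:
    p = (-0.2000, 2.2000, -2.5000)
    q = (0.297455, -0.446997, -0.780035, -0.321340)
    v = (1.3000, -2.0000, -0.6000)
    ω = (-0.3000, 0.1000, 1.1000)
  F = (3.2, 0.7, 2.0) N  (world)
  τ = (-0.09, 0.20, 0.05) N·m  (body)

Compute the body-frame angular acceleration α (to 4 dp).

α = (-0.8230, 1.8042, 1.0120)

precession coupling ω×(Iω) = (-0.0077, -0.0165, -0.0006)
angular accel α = (-0.8230, 1.8042, 1.0120)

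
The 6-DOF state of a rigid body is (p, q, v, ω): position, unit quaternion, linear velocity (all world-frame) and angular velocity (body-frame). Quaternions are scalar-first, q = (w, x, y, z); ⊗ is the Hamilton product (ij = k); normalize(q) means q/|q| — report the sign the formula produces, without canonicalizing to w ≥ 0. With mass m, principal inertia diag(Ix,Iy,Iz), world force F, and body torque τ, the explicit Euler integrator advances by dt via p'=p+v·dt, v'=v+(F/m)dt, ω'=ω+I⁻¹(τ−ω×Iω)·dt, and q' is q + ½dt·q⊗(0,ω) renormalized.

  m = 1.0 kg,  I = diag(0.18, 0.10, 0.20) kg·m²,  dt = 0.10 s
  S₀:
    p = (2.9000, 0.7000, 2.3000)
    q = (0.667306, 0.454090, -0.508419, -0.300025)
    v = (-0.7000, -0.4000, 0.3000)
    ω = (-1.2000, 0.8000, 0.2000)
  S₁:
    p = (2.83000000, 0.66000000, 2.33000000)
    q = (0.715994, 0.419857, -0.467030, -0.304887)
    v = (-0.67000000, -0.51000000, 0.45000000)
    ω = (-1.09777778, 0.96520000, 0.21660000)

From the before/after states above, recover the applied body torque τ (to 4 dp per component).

τ = (0.2000, 0.1700, 0.1100)

rate change Δω = (0.10222222, 0.16520000, 0.01660000)
τ = I·(Δω/dt) + ω₀×(Iω₀) = (0.2000, 0.1700, 0.1100)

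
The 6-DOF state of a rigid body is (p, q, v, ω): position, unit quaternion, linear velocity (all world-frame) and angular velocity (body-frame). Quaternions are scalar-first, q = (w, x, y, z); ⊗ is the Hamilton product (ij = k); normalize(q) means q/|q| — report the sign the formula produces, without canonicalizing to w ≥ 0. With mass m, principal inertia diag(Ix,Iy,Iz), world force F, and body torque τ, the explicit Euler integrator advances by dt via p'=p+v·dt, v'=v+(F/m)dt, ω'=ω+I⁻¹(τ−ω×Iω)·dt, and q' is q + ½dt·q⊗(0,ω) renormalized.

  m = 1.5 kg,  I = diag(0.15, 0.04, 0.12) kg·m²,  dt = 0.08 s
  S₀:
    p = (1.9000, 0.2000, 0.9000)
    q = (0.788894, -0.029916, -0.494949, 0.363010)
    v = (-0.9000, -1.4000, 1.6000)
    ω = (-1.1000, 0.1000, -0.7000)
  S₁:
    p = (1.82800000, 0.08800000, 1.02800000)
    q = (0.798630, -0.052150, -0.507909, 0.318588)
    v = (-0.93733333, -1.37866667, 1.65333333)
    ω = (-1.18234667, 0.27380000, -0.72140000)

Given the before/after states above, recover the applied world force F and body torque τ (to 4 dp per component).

F = (-0.7000, 0.4000, 1.0000)
τ = (-0.1600, 0.1100, -0.0200)

rate change Δω = (-0.08234667, 0.17380000, -0.02140000)
I·α + gyro = (-0.1600, 0.1100, -0.0200)
velocity change Δv = (-0.03733333, 0.02133333, 0.05333333)
m·(v₁−v₀)/dt = (-0.7000, 0.4000, 1.0000)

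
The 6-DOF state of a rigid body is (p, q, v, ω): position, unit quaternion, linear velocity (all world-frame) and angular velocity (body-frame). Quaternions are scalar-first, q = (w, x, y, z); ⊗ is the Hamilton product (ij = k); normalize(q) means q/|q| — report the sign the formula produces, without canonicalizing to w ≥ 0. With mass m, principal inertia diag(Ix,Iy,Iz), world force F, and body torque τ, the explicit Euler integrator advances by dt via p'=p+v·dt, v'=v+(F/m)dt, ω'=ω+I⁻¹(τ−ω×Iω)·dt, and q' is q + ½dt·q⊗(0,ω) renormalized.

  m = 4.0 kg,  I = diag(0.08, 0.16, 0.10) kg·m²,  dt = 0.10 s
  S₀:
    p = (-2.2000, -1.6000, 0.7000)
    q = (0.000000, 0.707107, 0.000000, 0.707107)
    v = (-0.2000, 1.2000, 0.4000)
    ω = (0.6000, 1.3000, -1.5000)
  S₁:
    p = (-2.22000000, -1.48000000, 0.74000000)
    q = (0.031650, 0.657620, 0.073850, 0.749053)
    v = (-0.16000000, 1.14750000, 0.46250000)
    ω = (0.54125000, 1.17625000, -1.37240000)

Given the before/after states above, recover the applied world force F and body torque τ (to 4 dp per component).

F = (1.6000, -2.1000, 2.5000)
τ = (0.0700, -0.1800, 0.1900)

v₁ − v₀ = (0.04000000, -0.05250000, 0.06250000)
F = m·Δv/dt = (1.6000, -2.1000, 2.5000)
Δω = ω₁−ω₀ = (-0.05875000, -0.12375000, 0.12760000)
gyro term ω₀×Iω₀ = (0.1170, 0.0180, 0.0624)
applied torque τ = (0.0700, -0.1800, 0.1900)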